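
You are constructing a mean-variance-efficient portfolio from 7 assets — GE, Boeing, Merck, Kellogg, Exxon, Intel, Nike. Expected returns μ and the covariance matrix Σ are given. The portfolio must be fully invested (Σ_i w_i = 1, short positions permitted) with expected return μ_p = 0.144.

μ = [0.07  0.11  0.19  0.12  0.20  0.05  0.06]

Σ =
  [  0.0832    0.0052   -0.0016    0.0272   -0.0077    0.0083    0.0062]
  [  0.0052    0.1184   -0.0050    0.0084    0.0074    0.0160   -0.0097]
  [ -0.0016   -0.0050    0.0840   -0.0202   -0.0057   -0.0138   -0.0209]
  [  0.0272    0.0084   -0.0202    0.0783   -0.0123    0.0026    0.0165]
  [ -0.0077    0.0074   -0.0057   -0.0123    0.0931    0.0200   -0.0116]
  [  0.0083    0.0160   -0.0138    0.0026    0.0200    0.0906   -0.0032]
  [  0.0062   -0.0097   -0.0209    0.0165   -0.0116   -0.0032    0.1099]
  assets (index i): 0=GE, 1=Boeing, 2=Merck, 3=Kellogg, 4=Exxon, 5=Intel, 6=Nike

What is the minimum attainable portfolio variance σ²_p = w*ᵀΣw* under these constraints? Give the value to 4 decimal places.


g=Σ⁻¹μ = [0.1981  0.7805  3.4236  2.4310  2.7189  0.2893  1.1852]
h=Σ⁻¹𝟙 = [6.6327  6.9777  21.6229  14.3646  13.5246  9.5526  13.0020]
a=μᵀg=1.671288  b=𝟙ᵀg=11.026600  c=𝟙ᵀh=85.677013  D=ac−b²=21.605039
λ₁=(c·0.144−b)/D = (85.677013·0.144−11.026600)/21.605039 = 0.060675
λ₂=(a−b·0.144)/D = (1.671288−11.026600·0.144)/21.605039 = 0.003863
w* = 0.060675·g + 0.003863·h:
  w_0 = 0.060675·0.1981 + 0.003863·6.6327 = 0.0376  (GE)
  w_1 = 0.060675·0.7805 + 0.003863·6.9777 = 0.0743  (Boeing)
  w_2 = 0.060675·3.4236 + 0.003863·21.6229 = 0.2913  (Merck)
  w_3 = 0.060675·2.4310 + 0.003863·14.3646 = 0.2030  (Kellogg)
  w_4 = 0.060675·2.7189 + 0.003863·13.5246 = 0.2172  (Exxon)
  w_5 = 0.060675·0.2893 + 0.003863·9.5526 = 0.0545  (Intel)
  w_6 = 0.060675·1.1852 + 0.003863·13.0020 = 0.1221  (Nike)
Σw_i=1.0000  μᵀw=0.1440
σ²=wᵀΣw=λ₁·μ_p+λ₂ = 0.060675·0.144 + 0.003863 = 0.012600 ≈ 0.0126

0.0126


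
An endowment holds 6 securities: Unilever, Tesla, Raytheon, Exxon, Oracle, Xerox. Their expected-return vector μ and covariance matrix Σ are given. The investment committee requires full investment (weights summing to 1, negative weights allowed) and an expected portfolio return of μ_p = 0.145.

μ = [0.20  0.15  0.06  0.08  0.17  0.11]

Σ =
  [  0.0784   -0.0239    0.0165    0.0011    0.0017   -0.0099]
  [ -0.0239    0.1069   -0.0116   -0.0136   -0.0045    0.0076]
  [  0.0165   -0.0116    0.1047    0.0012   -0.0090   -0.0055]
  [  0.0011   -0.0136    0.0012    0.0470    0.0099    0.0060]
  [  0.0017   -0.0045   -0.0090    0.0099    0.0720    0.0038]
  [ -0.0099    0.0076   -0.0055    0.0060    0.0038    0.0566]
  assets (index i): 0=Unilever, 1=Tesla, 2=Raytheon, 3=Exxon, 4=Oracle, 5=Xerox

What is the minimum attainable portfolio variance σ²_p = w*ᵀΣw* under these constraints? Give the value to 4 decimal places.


p=Σ⁻¹μ = [3.3260  2.3649  0.5828  1.5851  2.1824  1.9497]
q=Σ⁻¹𝟙 = [17.0652  16.2581  10.3299  20.6703  12.0819  16.4711]
a=μᵀp=1.767183  b=𝟙ᵀp=11.990914  c=𝟙ᵀq=92.876506  D=ac−b²=20.347746
λ₁=(c·0.145−b)/D = (92.876506·0.145−11.990914)/20.347746 = 0.072548
λ₂=(a−b·0.145)/D = (1.767183−11.990914·0.145)/20.347746 = 0.001401
w* = 0.072548·p + 0.001401·q:
  w_0 = 0.072548·3.3260 + 0.001401·17.0652 = 0.2652  (Unilever)
  w_1 = 0.072548·2.3649 + 0.001401·16.2581 = 0.1943  (Tesla)
  w_2 = 0.072548·0.5828 + 0.001401·10.3299 = 0.0567  (Raytheon)
  w_3 = 0.072548·1.5851 + 0.001401·20.6703 = 0.1439  (Exxon)
  w_4 = 0.072548·2.1824 + 0.001401·12.0819 = 0.1752  (Oracle)
  w_5 = 0.072548·1.9497 + 0.001401·16.4711 = 0.1645  (Xerox)
Σw_i=1.0000  μᵀw=0.1450
σ²=wᵀΣw=λ₁·μ_p+λ₂ = 0.072548·0.145 + 0.001401 = 0.011920 ≈ 0.0119

0.0119


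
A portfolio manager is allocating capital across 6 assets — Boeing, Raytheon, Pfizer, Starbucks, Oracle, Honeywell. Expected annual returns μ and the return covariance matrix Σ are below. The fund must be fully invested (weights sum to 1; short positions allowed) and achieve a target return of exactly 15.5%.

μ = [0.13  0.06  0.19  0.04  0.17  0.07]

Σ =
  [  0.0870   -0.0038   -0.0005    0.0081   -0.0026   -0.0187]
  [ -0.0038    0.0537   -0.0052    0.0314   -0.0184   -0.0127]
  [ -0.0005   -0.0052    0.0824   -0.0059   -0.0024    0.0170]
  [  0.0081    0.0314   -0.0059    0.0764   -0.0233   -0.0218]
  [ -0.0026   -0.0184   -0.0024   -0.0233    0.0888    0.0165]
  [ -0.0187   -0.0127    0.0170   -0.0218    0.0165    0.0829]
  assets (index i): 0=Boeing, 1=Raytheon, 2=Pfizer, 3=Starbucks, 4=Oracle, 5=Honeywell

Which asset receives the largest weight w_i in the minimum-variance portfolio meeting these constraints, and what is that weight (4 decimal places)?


u=Σ⁻¹μ = [1.7797  2.1520  2.4157  0.6115  2.5001  0.7434]
v=Σ⁻¹𝟙 = [15.4760  23.1614  11.6656  12.7994  17.0890  16.6742]
a=μᵀu=1.320966  b=𝟙ᵀu=10.202340  c=𝟙ᵀv=96.865723  D=ac−b²=23.868595
λ₁=(c·0.155−b)/D = (96.865723·0.155−10.202340)/23.868595 = 0.201597
λ₂=(a−b·0.155)/D = (1.320966−10.202340·0.155)/23.868595 = -0.010910
w* = 0.201597·u + -0.010910·v:
  w_0 = 0.201597·1.7797 + -0.010910·15.4760 = 0.1899  (Boeing)
  w_1 = 0.201597·2.1520 + -0.010910·23.1614 = 0.1812  (Raytheon)
  w_2 = 0.201597·2.4157 + -0.010910·11.6656 = 0.3597  (Pfizer)
  w_3 = 0.201597·0.6115 + -0.010910·12.7994 = -0.0164  (Starbucks)
  w_4 = 0.201597·2.5001 + -0.010910·17.0890 = 0.3176  (Oracle)
  w_5 = 0.201597·0.7434 + -0.010910·16.6742 = -0.0320  (Honeywell)
Σw_i=1.0000  μᵀw=0.1550
σ²=wᵀΣw=λ₁·μ_p+λ₂ = 0.201597·0.155 + -0.010910 = 0.020338 ≈ 0.0203

Pfizer (0.3597)


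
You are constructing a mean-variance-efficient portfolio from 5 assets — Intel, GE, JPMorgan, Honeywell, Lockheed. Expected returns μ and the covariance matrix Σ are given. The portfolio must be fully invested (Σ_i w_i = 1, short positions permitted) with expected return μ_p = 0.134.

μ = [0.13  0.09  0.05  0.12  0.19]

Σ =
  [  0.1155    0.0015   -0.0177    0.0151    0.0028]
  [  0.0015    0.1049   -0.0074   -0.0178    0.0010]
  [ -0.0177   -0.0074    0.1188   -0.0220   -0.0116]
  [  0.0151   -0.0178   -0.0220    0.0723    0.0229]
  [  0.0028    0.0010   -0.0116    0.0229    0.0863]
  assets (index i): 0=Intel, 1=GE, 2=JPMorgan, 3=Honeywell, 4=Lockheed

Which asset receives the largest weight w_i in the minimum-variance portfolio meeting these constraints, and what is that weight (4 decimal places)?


g=Σ⁻¹μ = [1.0433  1.1493  1.1043  1.4536  1.9172]
h=Σ⁻¹𝟙 = [8.2663  13.2466  14.4700  17.0494  8.5866]
a=μᵀg=0.832980  b=𝟙ᵀg=6.667709  c=𝟙ᵀh=61.618976  D=ac−b²=6.869042
λ₁=(c·0.134−b)/D = (61.618976·0.134−6.667709)/6.869042 = 0.231362
λ₂=(a−b·0.134)/D = (0.832980−6.667709·0.134)/6.869042 = -0.008807
w* = 0.231362·g + -0.008807·h:
  w_0 = 0.231362·1.0433 + -0.008807·8.2663 = 0.1686  (Intel)
  w_1 = 0.231362·1.1493 + -0.008807·13.2466 = 0.1493  (GE)
  w_2 = 0.231362·1.1043 + -0.008807·14.4700 = 0.1281  (JPMorgan)
  w_3 = 0.231362·1.4536 + -0.008807·17.0494 = 0.1862  (Honeywell)
  w_4 = 0.231362·1.9172 + -0.008807·8.5866 = 0.3679  (Lockheed)
Σw_i=1.0000  μᵀw=0.1340
σ²=wᵀΣw=λ₁·μ_p+λ₂ = 0.231362·0.134 + -0.008807 = 0.022196 ≈ 0.0222

Lockheed (0.3679)


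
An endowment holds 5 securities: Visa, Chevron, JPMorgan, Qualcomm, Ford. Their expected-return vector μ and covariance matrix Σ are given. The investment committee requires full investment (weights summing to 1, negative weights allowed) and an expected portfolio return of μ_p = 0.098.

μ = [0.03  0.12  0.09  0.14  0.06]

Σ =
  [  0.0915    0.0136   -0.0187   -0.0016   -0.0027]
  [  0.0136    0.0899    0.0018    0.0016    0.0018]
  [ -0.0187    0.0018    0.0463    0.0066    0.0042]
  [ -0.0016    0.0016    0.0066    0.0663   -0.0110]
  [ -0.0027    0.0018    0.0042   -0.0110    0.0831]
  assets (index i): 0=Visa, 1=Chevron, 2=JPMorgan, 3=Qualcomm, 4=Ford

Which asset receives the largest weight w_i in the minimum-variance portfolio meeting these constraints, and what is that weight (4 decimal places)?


x=Σ⁻¹μ = [0.5773  1.1574  1.7548  2.0725  0.9014]
y=Σ⁻¹𝟙 = [15.3609  7.7852  24.1645  15.0393  13.1336]
a=μᵀx=0.658370  b=𝟙ᵀx=6.463373  c=𝟙ᵀy=75.483464  D=ac−b²=7.920880
λ₁=(c·0.098−b)/D = (75.483464·0.098−6.463373)/7.920880 = 0.117917
λ₂=(a−b·0.098)/D = (0.658370−6.463373·0.098)/7.920880 = 0.003151
w* = 0.117917·x + 0.003151·y:
  w_0 = 0.117917·0.5773 + 0.003151·15.3609 = 0.1165  (Visa)
  w_1 = 0.117917·1.1574 + 0.003151·7.7852 = 0.1610  (Chevron)
  w_2 = 0.117917·1.7548 + 0.003151·24.1645 = 0.2831  (JPMorgan)
  w_3 = 0.117917·2.0725 + 0.003151·15.0393 = 0.2918  (Qualcomm)
  w_4 = 0.117917·0.9014 + 0.003151·13.1336 = 0.1477  (Ford)
Σw_i=1.0000  μᵀw=0.0980
σ²=wᵀΣw=λ₁·μ_p+λ₂ = 0.117917·0.098 + 0.003151 = 0.014707 ≈ 0.0147

Qualcomm (0.2918)


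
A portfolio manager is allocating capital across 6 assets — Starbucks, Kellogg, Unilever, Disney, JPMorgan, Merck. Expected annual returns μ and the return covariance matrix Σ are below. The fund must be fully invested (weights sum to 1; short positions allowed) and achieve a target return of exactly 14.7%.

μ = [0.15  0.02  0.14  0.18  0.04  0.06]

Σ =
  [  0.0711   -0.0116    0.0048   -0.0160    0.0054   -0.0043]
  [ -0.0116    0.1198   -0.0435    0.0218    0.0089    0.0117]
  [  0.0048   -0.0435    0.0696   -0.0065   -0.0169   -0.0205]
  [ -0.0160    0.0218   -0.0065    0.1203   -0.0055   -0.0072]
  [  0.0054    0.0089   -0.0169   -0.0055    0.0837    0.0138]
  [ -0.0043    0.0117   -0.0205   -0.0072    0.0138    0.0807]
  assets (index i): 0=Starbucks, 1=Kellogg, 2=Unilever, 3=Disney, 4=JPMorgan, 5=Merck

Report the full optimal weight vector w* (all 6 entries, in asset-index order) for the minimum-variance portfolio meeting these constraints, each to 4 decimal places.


u=Σ⁻¹μ = [2.5385  1.0550  3.3346  1.9536  0.7363  1.6213]
v=Σ⁻¹𝟙 = [17.1655  17.5037  33.7353  10.9428  13.5418  17.9988]
a=μᵀu=1.347076  b=𝟙ᵀu=11.239147  c=𝟙ᵀv=110.887953  D=ac−b²=23.056115
λ₁=(c·0.147−b)/D = (110.887953·0.147−11.239147)/23.056115 = 0.219524
λ₂=(a−b·0.147)/D = (1.347076−11.239147·0.147)/23.056115 = -0.013232
w* = 0.219524·u + -0.013232·v:
  w_0 = 0.219524·2.5385 + -0.013232·17.1655 = 0.3301  (Starbucks)
  w_1 = 0.219524·1.0550 + -0.013232·17.5037 = -0.0000  (Kellogg)
  w_2 = 0.219524·3.3346 + -0.013232·33.7353 = 0.2856  (Unilever)
  w_3 = 0.219524·1.9536 + -0.013232·10.9428 = 0.2841  (Disney)
  w_4 = 0.219524·0.7363 + -0.013232·13.5418 = -0.0176  (JPMorgan)
  w_5 = 0.219524·1.6213 + -0.013232·17.9988 = 0.1177  (Merck)
Σw_i=1.0000  μᵀw=0.1470
σ²=wᵀΣw=λ₁·μ_p+λ₂ = 0.219524·0.147 + -0.013232 = 0.019038 ≈ 0.0190

0.3301  -0.0000  0.2856  0.2841  -0.0176  0.1177


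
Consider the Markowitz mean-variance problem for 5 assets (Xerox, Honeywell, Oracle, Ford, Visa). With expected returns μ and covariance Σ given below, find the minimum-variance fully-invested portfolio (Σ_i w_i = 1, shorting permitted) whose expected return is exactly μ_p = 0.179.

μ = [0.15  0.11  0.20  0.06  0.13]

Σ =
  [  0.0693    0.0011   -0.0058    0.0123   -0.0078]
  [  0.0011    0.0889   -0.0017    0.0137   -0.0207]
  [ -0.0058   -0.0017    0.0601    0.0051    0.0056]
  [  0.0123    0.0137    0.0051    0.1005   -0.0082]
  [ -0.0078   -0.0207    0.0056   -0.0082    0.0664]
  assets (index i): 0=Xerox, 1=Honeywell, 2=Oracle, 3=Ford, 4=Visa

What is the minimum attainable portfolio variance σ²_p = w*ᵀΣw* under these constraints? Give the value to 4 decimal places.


g=Σ⁻¹μ = [2.7001  1.8606  3.3968  0.0506  2.5748]
h=Σ⁻¹𝟙 = [16.7346  15.2609  16.1334  6.7373  21.2550]
a=μᵀg=1.626802  b=𝟙ᵀg=10.582947  c=𝟙ᵀh=76.121155  D=ac−b²=11.835295
λ₁=(c·0.179−b)/D = (76.121155·0.179−10.582947)/11.835295 = 0.257090
λ₂=(a−b·0.179)/D = (1.626802−10.582947·0.179)/11.835295 = -0.022606
w* = 0.257090·g + -0.022606·h:
  w_0 = 0.257090·2.7001 + -0.022606·16.7346 = 0.3159  (Xerox)
  w_1 = 0.257090·1.8606 + -0.022606·15.2609 = 0.1334  (Honeywell)
  w_2 = 0.257090·3.3968 + -0.022606·16.1334 = 0.5086  (Oracle)
  w_3 = 0.257090·0.0506 + -0.022606·6.7373 = -0.1393  (Ford)
  w_4 = 0.257090·2.5748 + -0.022606·21.2550 = 0.1815  (Visa)
Σw_i=1.0000  μᵀw=0.1790
σ²=wᵀΣw=λ₁·μ_p+λ₂ = 0.257090·0.179 + -0.022606 = 0.023413 ≈ 0.0234

0.0234


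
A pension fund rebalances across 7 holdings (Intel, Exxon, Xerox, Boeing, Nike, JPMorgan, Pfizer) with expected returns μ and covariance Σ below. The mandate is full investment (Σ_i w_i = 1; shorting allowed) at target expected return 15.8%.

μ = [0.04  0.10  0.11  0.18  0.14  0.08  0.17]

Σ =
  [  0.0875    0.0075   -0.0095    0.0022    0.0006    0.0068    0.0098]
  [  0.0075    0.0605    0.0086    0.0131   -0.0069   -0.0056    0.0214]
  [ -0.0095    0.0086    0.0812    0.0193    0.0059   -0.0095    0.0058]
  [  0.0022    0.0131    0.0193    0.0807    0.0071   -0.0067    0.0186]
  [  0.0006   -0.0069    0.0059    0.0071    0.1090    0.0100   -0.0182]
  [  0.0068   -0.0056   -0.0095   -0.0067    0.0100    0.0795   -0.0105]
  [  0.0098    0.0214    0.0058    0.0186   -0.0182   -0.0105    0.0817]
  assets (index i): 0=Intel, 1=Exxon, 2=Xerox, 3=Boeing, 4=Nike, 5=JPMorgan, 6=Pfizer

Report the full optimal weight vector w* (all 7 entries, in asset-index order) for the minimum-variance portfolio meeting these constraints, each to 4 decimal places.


-0.0909  0.0468  0.0652  0.2724  0.2196  0.1418  0.3451

u=Σ⁻¹μ = [0.1117  0.7998  0.8608  1.4307  1.3967  1.3593  1.9569]
v=Σ⁻¹𝟙 = [9.2025  11.4368  11.1449  5.7215  9.1994  14.5705  9.9685]
a=μᵀu=1.073606  b=𝟙ᵀu=7.915803  c=𝟙ᵀv=71.244231  D=ac−b²=13.828299
λ₁=(c·0.158−b)/D = (71.244231·0.158−7.915803)/13.828299 = 0.241591
λ₂=(a−b·0.158)/D = (1.073606−7.915803·0.158)/13.828299 = -0.012806
w* = 0.241591·u + -0.012806·v:
  w_0 = 0.241591·0.1117 + -0.012806·9.2025 = -0.0909  (Intel)
  w_1 = 0.241591·0.7998 + -0.012806·11.4368 = 0.0468  (Exxon)
  w_2 = 0.241591·0.8608 + -0.012806·11.1449 = 0.0652  (Xerox)
  w_3 = 0.241591·1.4307 + -0.012806·5.7215 = 0.2724  (Boeing)
  w_4 = 0.241591·1.3967 + -0.012806·9.1994 = 0.2196  (Nike)
  w_5 = 0.241591·1.3593 + -0.012806·14.5705 = 0.1418  (JPMorgan)
  w_6 = 0.241591·1.9569 + -0.012806·9.9685 = 0.3451  (Pfizer)
Σw_i=1.0000  μᵀw=0.1580
σ²=wᵀΣw=λ₁·μ_p+λ₂ = 0.241591·0.158 + -0.012806 = 0.025365 ≈ 0.0254


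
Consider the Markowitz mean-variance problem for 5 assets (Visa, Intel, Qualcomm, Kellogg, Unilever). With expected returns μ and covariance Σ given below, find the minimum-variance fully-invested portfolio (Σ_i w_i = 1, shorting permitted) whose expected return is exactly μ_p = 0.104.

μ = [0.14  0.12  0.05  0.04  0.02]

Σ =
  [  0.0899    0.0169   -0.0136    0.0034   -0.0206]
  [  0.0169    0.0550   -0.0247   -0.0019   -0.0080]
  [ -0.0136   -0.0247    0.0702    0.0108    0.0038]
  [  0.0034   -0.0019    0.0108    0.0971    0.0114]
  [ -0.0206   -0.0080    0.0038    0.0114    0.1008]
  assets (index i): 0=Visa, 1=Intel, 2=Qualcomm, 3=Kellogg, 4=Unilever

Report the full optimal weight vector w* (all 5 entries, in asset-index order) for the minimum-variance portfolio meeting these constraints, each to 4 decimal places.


0.2697  0.4411  0.2648  -0.0212  0.0455

g=Σ⁻¹μ = [1.4793  2.6691  1.8841  0.1292  0.6269]
h=Σ⁻¹𝟙 = [12.4322  27.5621  24.7038  6.1258  13.0247]
a=μᵀg=0.639309  b=𝟙ᵀg=6.788682  c=𝟙ᵀh=83.848694  D=ac−b²=7.519046
λ₁=(c·0.104−b)/D = (83.848694·0.104−6.788682)/7.519046 = 0.256892
λ₂=(a−b·0.104)/D = (0.639309−6.788682·0.104)/7.519046 = -0.008873
w* = 0.256892·g + -0.008873·h:
  w_0 = 0.256892·1.4793 + -0.008873·12.4322 = 0.2697  (Visa)
  w_1 = 0.256892·2.6691 + -0.008873·27.5621 = 0.4411  (Intel)
  w_2 = 0.256892·1.8841 + -0.008873·24.7038 = 0.2648  (Qualcomm)
  w_3 = 0.256892·0.1292 + -0.008873·6.1258 = -0.0212  (Kellogg)
  w_4 = 0.256892·0.6269 + -0.008873·13.0247 = 0.0455  (Unilever)
Σw_i=1.0000  μᵀw=0.1040
σ²=wᵀΣw=λ₁·μ_p+λ₂ = 0.256892·0.104 + -0.008873 = 0.017844 ≈ 0.0178


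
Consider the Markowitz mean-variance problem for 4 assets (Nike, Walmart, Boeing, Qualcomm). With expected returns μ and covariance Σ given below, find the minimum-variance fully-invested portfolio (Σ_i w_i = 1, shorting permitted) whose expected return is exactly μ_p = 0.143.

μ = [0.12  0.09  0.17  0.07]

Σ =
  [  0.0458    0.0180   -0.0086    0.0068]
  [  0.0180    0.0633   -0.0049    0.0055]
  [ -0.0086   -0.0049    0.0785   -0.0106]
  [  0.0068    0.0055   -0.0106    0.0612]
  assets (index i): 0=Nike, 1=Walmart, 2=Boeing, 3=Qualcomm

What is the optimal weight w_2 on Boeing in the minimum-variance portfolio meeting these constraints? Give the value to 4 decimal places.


0.4973

p=Σ⁻¹μ = [2.6335  0.7715  2.6703  1.2443]
q=Σ⁻¹𝟙 = [18.6072  10.4483  17.6426  16.3892]
a=μᵀp=0.926516  b=𝟙ᵀp=7.319697  c=𝟙ᵀq=63.087290  D=ac−b²=4.873427
λ₁=(c·0.143−b)/D = (63.087290·0.143−7.319697)/4.873427 = 0.349197
λ₂=(a−b·0.143)/D = (0.926516−7.319697·0.143)/4.873427 = -0.024664
w* = 0.349197·p + -0.024664·q:
  w_0 = 0.349197·2.6335 + -0.024664·18.6072 = 0.4607  (Nike)
  w_1 = 0.349197·0.7715 + -0.024664·10.4483 = 0.0117  (Walmart)
  w_2 = 0.349197·2.6703 + -0.024664·17.6426 = 0.4973  (Boeing)
  w_3 = 0.349197·1.2443 + -0.024664·16.3892 = 0.0303  (Qualcomm)
Σw_i=1.0000  μᵀw=0.1430
σ²=wᵀΣw=λ₁·μ_p+λ₂ = 0.349197·0.143 + -0.024664 = 0.025271 ≈ 0.0253


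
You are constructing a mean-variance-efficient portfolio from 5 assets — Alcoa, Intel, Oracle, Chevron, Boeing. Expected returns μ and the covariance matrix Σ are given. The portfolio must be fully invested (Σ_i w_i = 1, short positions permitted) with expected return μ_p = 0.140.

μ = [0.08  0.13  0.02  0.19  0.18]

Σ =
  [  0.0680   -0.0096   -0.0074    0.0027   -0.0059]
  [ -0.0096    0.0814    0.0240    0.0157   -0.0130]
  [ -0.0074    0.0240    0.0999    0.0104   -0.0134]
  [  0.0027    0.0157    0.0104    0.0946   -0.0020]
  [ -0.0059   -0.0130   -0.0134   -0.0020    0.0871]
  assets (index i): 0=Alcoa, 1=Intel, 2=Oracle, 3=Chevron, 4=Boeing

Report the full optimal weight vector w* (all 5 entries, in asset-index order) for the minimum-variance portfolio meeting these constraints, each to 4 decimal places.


u=Σ⁻¹μ = [1.5889  1.8442  0.0317  1.7063  2.4935]
v=Σ⁻¹𝟙 = [18.7119  12.8392  9.7547  7.1788  16.3304]
a=μᵀu=1.140521  b=𝟙ᵀu=7.664587  c=𝟙ᵀv=64.815000  D=ac−b²=15.176964
λ₁=(c·0.140−b)/D = (64.815000·0.140−7.664587)/15.176964 = 0.092872
λ₂=(a−b·0.140)/D = (1.140521−7.664587·0.140)/15.176964 = 0.004446
w* = 0.092872·u + 0.004446·v:
  w_0 = 0.092872·1.5889 + 0.004446·18.7119 = 0.2308  (Alcoa)
  w_1 = 0.092872·1.8442 + 0.004446·12.8392 = 0.2284  (Intel)
  w_2 = 0.092872·0.0317 + 0.004446·9.7547 = 0.0463  (Oracle)
  w_3 = 0.092872·1.7063 + 0.004446·7.1788 = 0.1904  (Chevron)
  w_4 = 0.092872·2.4935 + 0.004446·16.3304 = 0.3042  (Boeing)
Σw_i=1.0000  μᵀw=0.1400
σ²=wᵀΣw=λ₁·μ_p+λ₂ = 0.092872·0.140 + 0.004446 = 0.017448 ≈ 0.0174

0.2308  0.2284  0.0463  0.1904  0.3042


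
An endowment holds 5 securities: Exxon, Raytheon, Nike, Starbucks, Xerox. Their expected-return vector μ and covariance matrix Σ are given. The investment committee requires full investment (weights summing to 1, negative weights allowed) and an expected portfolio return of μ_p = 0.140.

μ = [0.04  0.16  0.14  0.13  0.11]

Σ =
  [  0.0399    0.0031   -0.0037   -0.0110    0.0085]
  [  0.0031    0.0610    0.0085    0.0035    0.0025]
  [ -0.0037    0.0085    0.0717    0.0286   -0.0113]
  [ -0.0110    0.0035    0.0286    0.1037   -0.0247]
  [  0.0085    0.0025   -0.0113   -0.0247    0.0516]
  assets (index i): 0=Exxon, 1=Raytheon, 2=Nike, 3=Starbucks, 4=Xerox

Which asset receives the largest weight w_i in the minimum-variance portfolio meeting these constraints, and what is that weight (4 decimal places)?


Xerox (0.3677)

u=Σ⁻¹μ = [0.7704  2.1511  1.5960  1.5333  2.9842]
v=Σ⁻¹𝟙 = [24.0227  11.6936  11.9289  14.2977  24.3125]
a=μᵀu=1.126028  b=𝟙ᵀu=9.035011  c=𝟙ᵀv=86.255428  D=ac−b²=15.494580
λ₁=(c·0.140−b)/D = (86.255428·0.140−9.035011)/15.494580 = 0.196246
λ₂=(a−b·0.140)/D = (1.126028−9.035011·0.140)/15.494580 = -0.008963
w* = 0.196246·u + -0.008963·v:
  w_0 = 0.196246·0.7704 + -0.008963·24.0227 = -0.0641  (Exxon)
  w_1 = 0.196246·2.1511 + -0.008963·11.6936 = 0.3173  (Raytheon)
  w_2 = 0.196246·1.5960 + -0.008963·11.9289 = 0.2063  (Nike)
  w_3 = 0.196246·1.5333 + -0.008963·14.2977 = 0.1728  (Starbucks)
  w_4 = 0.196246·2.9842 + -0.008963·24.3125 = 0.3677  (Xerox)
Σw_i=1.0000  μᵀw=0.1400
σ²=wᵀΣw=λ₁·μ_p+λ₂ = 0.196246·0.140 + -0.008963 = 0.018512 ≈ 0.0185


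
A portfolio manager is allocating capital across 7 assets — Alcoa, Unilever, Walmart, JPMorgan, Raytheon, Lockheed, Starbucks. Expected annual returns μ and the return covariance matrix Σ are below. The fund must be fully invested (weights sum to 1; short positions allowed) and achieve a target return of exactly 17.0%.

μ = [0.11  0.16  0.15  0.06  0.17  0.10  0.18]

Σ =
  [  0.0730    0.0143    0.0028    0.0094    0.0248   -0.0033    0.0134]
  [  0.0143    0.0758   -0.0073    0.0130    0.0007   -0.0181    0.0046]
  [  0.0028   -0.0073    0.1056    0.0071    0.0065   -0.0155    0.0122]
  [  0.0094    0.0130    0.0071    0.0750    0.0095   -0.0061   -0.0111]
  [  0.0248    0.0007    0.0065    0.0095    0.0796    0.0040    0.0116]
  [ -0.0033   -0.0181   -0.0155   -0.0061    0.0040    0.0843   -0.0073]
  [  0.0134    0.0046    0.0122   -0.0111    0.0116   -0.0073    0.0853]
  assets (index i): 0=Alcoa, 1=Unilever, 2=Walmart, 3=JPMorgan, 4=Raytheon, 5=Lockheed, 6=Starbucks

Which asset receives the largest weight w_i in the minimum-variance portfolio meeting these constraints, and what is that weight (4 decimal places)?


Unilever (0.3426)

u=Σ⁻¹μ = [0.1480  2.5523  1.5819  0.4303  1.5232  2.1417  1.7552]
v=Σ⁻¹𝟙 = [5.7632  14.9578  10.7323  11.3733  5.8919  18.7480  10.7596]
a=μᵀu=1.476796  b=𝟙ᵀu=10.132593  c=𝟙ᵀv=78.226124  D=ac−b²=12.854617
λ₁=(c·0.170−b)/D = (78.226124·0.170−10.132593)/12.854617 = 0.246281
λ₂=(a−b·0.170)/D = (1.476796−10.132593·0.170)/12.854617 = -0.019117
w* = 0.246281·u + -0.019117·v:
  w_0 = 0.246281·0.1480 + -0.019117·5.7632 = -0.0737  (Alcoa)
  w_1 = 0.246281·2.5523 + -0.019117·14.9578 = 0.3426  (Unilever)
  w_2 = 0.246281·1.5819 + -0.019117·10.7323 = 0.1844  (Walmart)
  w_3 = 0.246281·0.4303 + -0.019117·11.3733 = -0.1114  (JPMorgan)
  w_4 = 0.246281·1.5232 + -0.019117·5.8919 = 0.2625  (Raytheon)
  w_5 = 0.246281·2.1417 + -0.019117·18.7480 = 0.1691  (Lockheed)
  w_6 = 0.246281·1.7552 + -0.019117·10.7596 = 0.2266  (Starbucks)
Σw_i=1.0000  μᵀw=0.1700
σ²=wᵀΣw=λ₁·μ_p+λ₂ = 0.246281·0.170 + -0.019117 = 0.022751 ≈ 0.0228


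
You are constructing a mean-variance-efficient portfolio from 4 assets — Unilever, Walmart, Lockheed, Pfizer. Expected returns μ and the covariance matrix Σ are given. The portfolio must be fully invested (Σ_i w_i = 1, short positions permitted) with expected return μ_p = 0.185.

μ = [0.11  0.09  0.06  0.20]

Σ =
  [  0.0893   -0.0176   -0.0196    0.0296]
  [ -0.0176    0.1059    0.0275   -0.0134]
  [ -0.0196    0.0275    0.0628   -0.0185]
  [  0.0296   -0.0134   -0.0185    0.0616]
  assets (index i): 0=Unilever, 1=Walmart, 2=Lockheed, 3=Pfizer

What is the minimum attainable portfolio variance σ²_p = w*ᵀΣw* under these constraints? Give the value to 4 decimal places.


0.0434

p=Σ⁻¹μ = [0.5851  0.9451  1.8193  3.7176]
q=Σ⁻¹𝟙 = [11.1926  8.1411  21.4710  19.0747]
a=μᵀp=1.002092  b=𝟙ᵀp=7.067086  c=𝟙ᵀq=59.879405  D=ac−b²=10.060950
λ₁=(c·0.185−b)/D = (59.879405·0.185−7.067086)/10.060950 = 0.398631
λ₂=(a−b·0.185)/D = (1.002092−7.067086·0.185)/10.060950 = -0.030347
w* = 0.398631·p + -0.030347·q:
  w_0 = 0.398631·0.5851 + -0.030347·11.1926 = -0.1064  (Unilever)
  w_1 = 0.398631·0.9451 + -0.030347·8.1411 = 0.1297  (Walmart)
  w_2 = 0.398631·1.8193 + -0.030347·21.4710 = 0.0737  (Lockheed)
  w_3 = 0.398631·3.7176 + -0.030347·19.0747 = 0.9031  (Pfizer)
Σw_i=1.0000  μᵀw=0.1850
σ²=wᵀΣw=λ₁·μ_p+λ₂ = 0.398631·0.185 + -0.030347 = 0.043400 ≈ 0.0434


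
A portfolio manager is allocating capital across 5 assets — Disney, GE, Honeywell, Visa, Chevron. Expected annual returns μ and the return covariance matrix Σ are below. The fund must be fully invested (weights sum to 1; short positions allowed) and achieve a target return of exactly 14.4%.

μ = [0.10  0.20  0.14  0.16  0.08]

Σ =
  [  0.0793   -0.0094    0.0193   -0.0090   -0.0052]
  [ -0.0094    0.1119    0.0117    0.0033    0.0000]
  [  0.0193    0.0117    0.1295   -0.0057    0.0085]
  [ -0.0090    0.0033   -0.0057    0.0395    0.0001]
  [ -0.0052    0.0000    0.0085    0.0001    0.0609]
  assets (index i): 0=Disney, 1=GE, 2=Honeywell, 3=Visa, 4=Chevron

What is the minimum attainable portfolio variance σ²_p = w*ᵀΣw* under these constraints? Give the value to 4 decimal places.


g=Σ⁻¹μ = [1.8771  1.7356  0.7505  4.4382  1.3619]
h=Σ⁻¹𝟙 = [17.0049  9.0357  4.5212  29.0450  17.1936]
a=μᵀg=1.458966  b=𝟙ᵀg=10.163298  c=𝟙ᵀh=76.800467  D=ac−b²=8.756661
λ₁=(c·0.144−b)/D = (76.800467·0.144−10.163298)/8.756661 = 0.102319
λ₂=(a−b·0.144)/D = (1.458966−10.163298·0.144)/8.756661 = -0.000519
w* = 0.102319·g + -0.000519·h:
  w_0 = 0.102319·1.8771 + -0.000519·17.0049 = 0.1832  (Disney)
  w_1 = 0.102319·1.7356 + -0.000519·9.0357 = 0.1729  (GE)
  w_2 = 0.102319·0.7505 + -0.000519·4.5212 = 0.0744  (Honeywell)
  w_3 = 0.102319·4.4382 + -0.000519·29.0450 = 0.4390  (Visa)
  w_4 = 0.102319·1.3619 + -0.000519·17.1936 = 0.1304  (Chevron)
Σw_i=1.0000  μᵀw=0.1440
σ²=wᵀΣw=λ₁·μ_p+λ₂ = 0.102319·0.144 + -0.000519 = 0.014214 ≈ 0.0142

0.0142


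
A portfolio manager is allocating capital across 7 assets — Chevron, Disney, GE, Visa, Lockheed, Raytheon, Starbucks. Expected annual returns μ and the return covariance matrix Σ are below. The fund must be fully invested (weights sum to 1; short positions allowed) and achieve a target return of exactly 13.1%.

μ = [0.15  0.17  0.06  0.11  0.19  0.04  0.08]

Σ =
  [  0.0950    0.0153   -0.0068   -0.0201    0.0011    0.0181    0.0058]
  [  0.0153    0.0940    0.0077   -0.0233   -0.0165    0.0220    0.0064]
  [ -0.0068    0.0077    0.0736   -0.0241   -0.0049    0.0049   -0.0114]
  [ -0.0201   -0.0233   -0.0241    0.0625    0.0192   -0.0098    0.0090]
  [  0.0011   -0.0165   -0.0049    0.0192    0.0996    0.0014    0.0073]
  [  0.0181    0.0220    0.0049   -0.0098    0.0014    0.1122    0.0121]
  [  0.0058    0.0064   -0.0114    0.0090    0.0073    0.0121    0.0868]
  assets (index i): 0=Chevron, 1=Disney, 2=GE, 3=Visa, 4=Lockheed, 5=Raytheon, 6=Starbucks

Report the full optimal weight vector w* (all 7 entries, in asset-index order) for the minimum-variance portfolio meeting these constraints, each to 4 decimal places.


0.1713  0.2022  0.1803  0.2964  0.1335  -0.0209  0.0372

u=Σ⁻¹μ = [2.0927  2.5220  2.1062  3.5556  1.6953  -0.3220  0.4061]
v=Σ⁻¹𝟙 = [15.9257  13.8039  26.1158  33.9502  6.2272  4.5000  8.1975]
a=μᵀu=1.601850  b=𝟙ᵀu=12.055960  c=𝟙ᵀv=108.720276  D=ac−b²=28.807360
λ₁=(c·0.131−b)/D = (108.720276·0.131−12.055960)/28.807360 = 0.075897
λ₂=(a−b·0.131)/D = (1.601850−12.055960·0.131)/28.807360 = 0.000782
w* = 0.075897·u + 0.000782·v:
  w_0 = 0.075897·2.0927 + 0.000782·15.9257 = 0.1713  (Chevron)
  w_1 = 0.075897·2.5220 + 0.000782·13.8039 = 0.2022  (Disney)
  w_2 = 0.075897·2.1062 + 0.000782·26.1158 = 0.1803  (GE)
  w_3 = 0.075897·3.5556 + 0.000782·33.9502 = 0.2964  (Visa)
  w_4 = 0.075897·1.6953 + 0.000782·6.2272 = 0.1335  (Lockheed)
  w_5 = 0.075897·-0.3220 + 0.000782·4.5000 = -0.0209  (Raytheon)
  w_6 = 0.075897·0.4061 + 0.000782·8.1975 = 0.0372  (Starbucks)
Σw_i=1.0000  μᵀw=0.1310
σ²=wᵀΣw=λ₁·μ_p+λ₂ = 0.075897·0.131 + 0.000782 = 0.010724 ≈ 0.0107


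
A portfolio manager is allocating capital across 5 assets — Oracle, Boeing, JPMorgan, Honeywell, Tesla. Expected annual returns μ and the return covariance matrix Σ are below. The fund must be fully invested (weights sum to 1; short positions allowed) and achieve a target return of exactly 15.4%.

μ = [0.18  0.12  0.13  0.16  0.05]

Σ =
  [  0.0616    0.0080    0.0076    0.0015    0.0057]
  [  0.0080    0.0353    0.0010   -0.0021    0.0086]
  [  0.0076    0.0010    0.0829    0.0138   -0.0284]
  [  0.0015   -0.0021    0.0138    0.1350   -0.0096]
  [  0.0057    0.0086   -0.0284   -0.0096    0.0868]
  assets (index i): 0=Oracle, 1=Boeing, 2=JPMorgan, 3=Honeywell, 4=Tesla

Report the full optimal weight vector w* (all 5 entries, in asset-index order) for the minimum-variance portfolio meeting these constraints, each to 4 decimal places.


u=Σ⁻¹μ = [2.3017  2.7261  1.3901  1.1120  0.7326]
v=Σ⁻¹𝟙 = [10.0173  22.6212  14.5321  7.1701  14.1694]
a=μᵀu=1.136701  b=𝟙ᵀu=8.262519  c=𝟙ᵀv=68.510116  D=ac−b²=9.606267
λ₁=(c·0.154−b)/D = (68.510116·0.154−8.262519)/9.606267 = 0.238182
λ₂=(a−b·0.154)/D = (1.136701−8.262519·0.154)/9.606267 = -0.014129
w* = 0.238182·u + -0.014129·v:
  w_0 = 0.238182·2.3017 + -0.014129·10.0173 = 0.4067  (Oracle)
  w_1 = 0.238182·2.7261 + -0.014129·22.6212 = 0.3297  (Boeing)
  w_2 = 0.238182·1.3901 + -0.014129·14.5321 = 0.1258  (JPMorgan)
  w_3 = 0.238182·1.1120 + -0.014129·7.1701 = 0.1636  (Honeywell)
  w_4 = 0.238182·0.7326 + -0.014129·14.1694 = -0.0257  (Tesla)
Σw_i=1.0000  μᵀw=0.1540
σ²=wᵀΣw=λ₁·μ_p+λ₂ = 0.238182·0.154 + -0.014129 = 0.022551 ≈ 0.0226

0.4067  0.3297  0.1258  0.1636  -0.0257


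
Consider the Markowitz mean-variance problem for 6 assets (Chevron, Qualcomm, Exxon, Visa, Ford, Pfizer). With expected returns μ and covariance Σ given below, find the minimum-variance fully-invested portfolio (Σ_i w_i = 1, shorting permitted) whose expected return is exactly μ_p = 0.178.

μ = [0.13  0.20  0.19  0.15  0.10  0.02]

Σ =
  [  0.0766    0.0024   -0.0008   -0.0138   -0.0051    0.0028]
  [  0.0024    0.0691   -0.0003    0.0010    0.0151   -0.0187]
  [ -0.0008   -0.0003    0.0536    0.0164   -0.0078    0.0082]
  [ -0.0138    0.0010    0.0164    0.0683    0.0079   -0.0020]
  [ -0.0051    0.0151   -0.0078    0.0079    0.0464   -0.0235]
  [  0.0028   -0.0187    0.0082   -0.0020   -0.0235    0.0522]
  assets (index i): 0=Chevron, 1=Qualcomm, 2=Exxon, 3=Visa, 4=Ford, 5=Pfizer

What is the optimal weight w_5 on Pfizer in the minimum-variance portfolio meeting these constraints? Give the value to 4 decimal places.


x=Σ⁻¹μ = [2.0309  2.7650  3.2129  1.5301  2.8145  2.0857]
y=Σ⁻¹𝟙 = [15.7583  16.0472  15.3554  10.5647  38.8776  39.5555]
a=μᵀx=1.980146  b=𝟙ᵀx=14.439105  c=𝟙ᵀy=136.158614  D=ac−b²=61.126232
λ₁=(c·0.178−b)/D = (136.158614·0.178−14.439105)/61.126232 = 0.160277
λ₂=(a−b·0.178)/D = (1.980146−14.439105·0.178)/61.126232 = -0.009652
w* = 0.160277·x + -0.009652·y:
  w_0 = 0.160277·2.0309 + -0.009652·15.7583 = 0.1734  (Chevron)
  w_1 = 0.160277·2.7650 + -0.009652·16.0472 = 0.2883  (Qualcomm)
  w_2 = 0.160277·3.2129 + -0.009652·15.3554 = 0.3667  (Exxon)
  w_3 = 0.160277·1.5301 + -0.009652·10.5647 = 0.1433  (Visa)
  w_4 = 0.160277·2.8145 + -0.009652·38.8776 = 0.0758  (Ford)
  w_5 = 0.160277·2.0857 + -0.009652·39.5555 = -0.0475  (Pfizer)
Σw_i=1.0000  μᵀw=0.1780
σ²=wᵀΣw=λ₁·μ_p+λ₂ = 0.160277·0.178 + -0.009652 = 0.018877 ≈ 0.0189

-0.0475


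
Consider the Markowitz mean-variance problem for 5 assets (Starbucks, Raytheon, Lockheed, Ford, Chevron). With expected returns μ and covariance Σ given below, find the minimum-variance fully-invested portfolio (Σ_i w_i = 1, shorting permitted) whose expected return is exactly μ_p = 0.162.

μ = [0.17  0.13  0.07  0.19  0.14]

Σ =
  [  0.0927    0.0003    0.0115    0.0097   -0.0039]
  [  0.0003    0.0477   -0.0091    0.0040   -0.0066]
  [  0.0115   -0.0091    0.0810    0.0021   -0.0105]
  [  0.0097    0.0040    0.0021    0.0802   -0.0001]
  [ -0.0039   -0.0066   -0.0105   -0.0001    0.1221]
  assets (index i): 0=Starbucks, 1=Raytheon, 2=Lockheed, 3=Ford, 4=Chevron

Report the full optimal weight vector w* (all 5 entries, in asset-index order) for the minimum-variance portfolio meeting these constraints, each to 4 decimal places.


0.2395  0.2840  -0.0148  0.3324  0.1588

u=Σ⁻¹μ = [1.5370  2.9611  1.1150  2.0081  1.4533]
v=Σ⁻¹𝟙 = [8.2684  24.5007  15.1056  9.8651  11.0856]
a=μᵀu=1.309279  b=𝟙ᵀu=9.074454  c=𝟙ᵀv=68.825328  D=ac−b²=7.765875
λ₁=(c·0.162−b)/D = (68.825328·0.162−9.074454)/7.765875 = 0.267227
λ₂=(a−b·0.162)/D = (1.309279−9.074454·0.162)/7.765875 = -0.020704
w* = 0.267227·u + -0.020704·v:
  w_0 = 0.267227·1.5370 + -0.020704·8.2684 = 0.2395  (Starbucks)
  w_1 = 0.267227·2.9611 + -0.020704·24.5007 = 0.2840  (Raytheon)
  w_2 = 0.267227·1.1150 + -0.020704·15.1056 = -0.0148  (Lockheed)
  w_3 = 0.267227·2.0081 + -0.020704·9.8651 = 0.3324  (Ford)
  w_4 = 0.267227·1.4533 + -0.020704·11.0856 = 0.1588  (Chevron)
Σw_i=1.0000  μᵀw=0.1620
σ²=wᵀΣw=λ₁·μ_p+λ₂ = 0.267227·0.162 + -0.020704 = 0.022587 ≈ 0.0226


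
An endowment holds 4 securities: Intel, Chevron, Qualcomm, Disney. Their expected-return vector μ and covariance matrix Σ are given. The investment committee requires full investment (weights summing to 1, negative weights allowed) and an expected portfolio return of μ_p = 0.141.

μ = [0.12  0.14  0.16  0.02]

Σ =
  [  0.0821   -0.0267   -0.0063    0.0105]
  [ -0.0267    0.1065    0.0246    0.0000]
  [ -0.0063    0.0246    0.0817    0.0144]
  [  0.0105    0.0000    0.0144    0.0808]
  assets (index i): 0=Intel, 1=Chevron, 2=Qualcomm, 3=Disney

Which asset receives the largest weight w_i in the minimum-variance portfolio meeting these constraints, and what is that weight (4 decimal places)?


p=Σ⁻¹μ = [2.1069  1.4392  1.7470  -0.3376]
q=Σ⁻¹𝟙 = [15.3658  11.2872  8.4626  8.8713]
a=μᵀp=0.727092  b=𝟙ᵀp=4.955548  c=𝟙ᵀq=43.986884  D=ac−b²=7.425075
λ₁=(c·0.141−b)/D = (43.986884·0.141−4.955548)/7.425075 = 0.167891
λ₂=(a−b·0.141)/D = (0.727092−4.955548·0.141)/7.425075 = 0.003820
w* = 0.167891·p + 0.003820·q:
  w_0 = 0.167891·2.1069 + 0.003820·15.3658 = 0.4124  (Intel)
  w_1 = 0.167891·1.4392 + 0.003820·11.2872 = 0.2847  (Chevron)
  w_2 = 0.167891·1.7470 + 0.003820·8.4626 = 0.3256  (Qualcomm)
  w_3 = 0.167891·-0.3376 + 0.003820·8.8713 = -0.0228  (Disney)
Σw_i=1.0000  μᵀw=0.1410
σ²=wᵀΣw=λ₁·μ_p+λ₂ = 0.167891·0.141 + 0.003820 = 0.027492 ≈ 0.0275

Intel (0.4124)


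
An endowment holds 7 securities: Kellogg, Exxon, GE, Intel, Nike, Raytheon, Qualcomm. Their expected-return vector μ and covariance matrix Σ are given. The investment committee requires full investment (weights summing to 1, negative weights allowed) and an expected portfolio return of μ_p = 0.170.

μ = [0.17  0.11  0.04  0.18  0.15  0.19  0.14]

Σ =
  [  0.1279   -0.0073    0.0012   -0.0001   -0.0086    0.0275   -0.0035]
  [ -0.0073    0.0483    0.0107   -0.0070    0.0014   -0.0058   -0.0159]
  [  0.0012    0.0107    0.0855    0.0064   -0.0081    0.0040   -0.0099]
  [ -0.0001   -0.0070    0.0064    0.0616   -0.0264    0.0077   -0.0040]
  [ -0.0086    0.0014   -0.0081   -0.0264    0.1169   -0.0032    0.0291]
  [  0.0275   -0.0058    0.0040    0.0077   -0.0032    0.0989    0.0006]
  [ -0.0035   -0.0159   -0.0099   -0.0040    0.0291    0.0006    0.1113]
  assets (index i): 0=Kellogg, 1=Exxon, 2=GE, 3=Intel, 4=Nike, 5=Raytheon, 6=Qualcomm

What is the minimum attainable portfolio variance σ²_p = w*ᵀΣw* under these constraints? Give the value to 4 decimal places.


g=Σ⁻¹μ = [1.3939  3.6907  -0.0366  4.0877  1.9400  1.4871  1.4573]
h=Σ⁻¹𝟙 = [8.8890  27.9677  8.4551  23.5538  12.0791  7.4240  11.6600]
a=μᵀg=2.154867  b=𝟙ᵀg=14.020301  c=𝟙ᵀh=100.028789  D=ac−b²=18.979916
λ₁=(c·0.170−b)/D = (100.028789·0.170−14.020301)/18.979916 = 0.157250
λ₂=(a−b·0.170)/D = (2.154867−14.020301·0.170)/18.979916 = -0.012043
w* = 0.157250·g + -0.012043·h:
  w_0 = 0.157250·1.3939 + -0.012043·8.8890 = 0.1121  (Kellogg)
  w_1 = 0.157250·3.6907 + -0.012043·27.9677 = 0.2435  (Exxon)
  w_2 = 0.157250·-0.0366 + -0.012043·8.4551 = -0.1076  (GE)
  w_3 = 0.157250·4.0877 + -0.012043·23.5538 = 0.3591  (Intel)
  w_4 = 0.157250·1.9400 + -0.012043·12.0791 = 0.1596  (Nike)
  w_5 = 0.157250·1.4871 + -0.012043·7.4240 = 0.1444  (Raytheon)
  w_6 = 0.157250·1.4573 + -0.012043·11.6600 = 0.0887  (Qualcomm)
Σw_i=1.0000  μᵀw=0.1700
σ²=wᵀΣw=λ₁·μ_p+λ₂ = 0.157250·0.170 + -0.012043 = 0.014689 ≈ 0.0147

0.0147


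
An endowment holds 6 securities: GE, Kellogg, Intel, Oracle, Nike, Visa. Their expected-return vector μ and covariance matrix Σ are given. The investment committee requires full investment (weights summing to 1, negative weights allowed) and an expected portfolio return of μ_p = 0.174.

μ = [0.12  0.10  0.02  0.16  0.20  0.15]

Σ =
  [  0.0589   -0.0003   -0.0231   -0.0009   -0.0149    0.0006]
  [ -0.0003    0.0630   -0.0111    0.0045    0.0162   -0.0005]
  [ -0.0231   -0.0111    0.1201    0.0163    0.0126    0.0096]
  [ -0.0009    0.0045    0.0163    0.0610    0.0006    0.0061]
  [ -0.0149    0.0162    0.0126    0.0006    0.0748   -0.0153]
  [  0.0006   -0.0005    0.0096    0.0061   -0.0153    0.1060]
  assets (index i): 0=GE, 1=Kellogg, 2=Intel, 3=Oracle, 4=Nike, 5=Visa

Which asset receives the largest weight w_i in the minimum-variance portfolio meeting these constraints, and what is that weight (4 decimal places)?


x=Σ⁻¹μ = [2.9189  0.5327  -0.0608  2.4315  3.4928  1.7708]
y=Σ⁻¹𝟙 = [25.1543  12.9756  10.2917  11.9005  15.7888  10.0148]
a=μᵀx=1.755555  b=𝟙ᵀx=11.085974  c=𝟙ᵀy=86.125680  D=ac−b²=28.299543
λ₁=(c·0.174−b)/D = (86.125680·0.174−11.085974)/28.299543 = 0.137808
λ₂=(a−b·0.174)/D = (1.755555−11.085974·0.174)/28.299543 = -0.006127
w* = 0.137808·x + -0.006127·y:
  w_0 = 0.137808·2.9189 + -0.006127·25.1543 = 0.2481  (GE)
  w_1 = 0.137808·0.5327 + -0.006127·12.9756 = -0.0061  (Kellogg)
  w_2 = 0.137808·-0.0608 + -0.006127·10.2917 = -0.0714  (Intel)
  w_3 = 0.137808·2.4315 + -0.006127·11.9005 = 0.2622  (Oracle)
  w_4 = 0.137808·3.4928 + -0.006127·15.7888 = 0.3846  (Nike)
  w_5 = 0.137808·1.7708 + -0.006127·10.0148 = 0.1827  (Visa)
Σw_i=1.0000  μᵀw=0.1740
σ²=wᵀΣw=λ₁·μ_p+λ₂ = 0.137808·0.174 + -0.006127 = 0.017851 ≈ 0.0179

Nike (0.3846)


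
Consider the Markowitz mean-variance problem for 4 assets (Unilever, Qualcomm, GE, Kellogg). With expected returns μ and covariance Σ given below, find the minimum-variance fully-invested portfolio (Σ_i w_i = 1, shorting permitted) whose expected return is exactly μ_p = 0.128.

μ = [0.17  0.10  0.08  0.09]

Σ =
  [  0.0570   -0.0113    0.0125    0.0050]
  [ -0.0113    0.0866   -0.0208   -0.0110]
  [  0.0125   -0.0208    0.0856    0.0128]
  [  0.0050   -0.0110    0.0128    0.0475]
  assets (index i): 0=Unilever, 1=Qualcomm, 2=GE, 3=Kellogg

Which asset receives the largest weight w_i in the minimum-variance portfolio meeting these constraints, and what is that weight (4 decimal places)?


g=Σ⁻¹μ = [3.0574  1.9525  0.6874  1.8398]
h=Σ⁻¹𝟙 = [17.1430  18.9890  10.6879  20.7654]
a=μᵀg=0.935582  b=𝟙ᵀg=7.537123  c=𝟙ᵀh=67.585285  D=ac−b²=6.423379
λ₁=(c·0.128−b)/D = (67.585285·0.128−7.537123)/6.423379 = 0.173397
λ₂=(a−b·0.128)/D = (0.935582−7.537123·0.128)/6.423379 = -0.004541
w* = 0.173397·g + -0.004541·h:
  w_0 = 0.173397·3.0574 + -0.004541·17.1430 = 0.4523  (Unilever)
  w_1 = 0.173397·1.9525 + -0.004541·18.9890 = 0.2523  (Qualcomm)
  w_2 = 0.173397·0.6874 + -0.004541·10.6879 = 0.0707  (GE)
  w_3 = 0.173397·1.8398 + -0.004541·20.7654 = 0.2247  (Kellogg)
Σw_i=1.0000  μᵀw=0.1280
σ²=wᵀΣw=λ₁·μ_p+λ₂ = 0.173397·0.128 + -0.004541 = 0.017654 ≈ 0.0177

Unilever (0.4523)
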